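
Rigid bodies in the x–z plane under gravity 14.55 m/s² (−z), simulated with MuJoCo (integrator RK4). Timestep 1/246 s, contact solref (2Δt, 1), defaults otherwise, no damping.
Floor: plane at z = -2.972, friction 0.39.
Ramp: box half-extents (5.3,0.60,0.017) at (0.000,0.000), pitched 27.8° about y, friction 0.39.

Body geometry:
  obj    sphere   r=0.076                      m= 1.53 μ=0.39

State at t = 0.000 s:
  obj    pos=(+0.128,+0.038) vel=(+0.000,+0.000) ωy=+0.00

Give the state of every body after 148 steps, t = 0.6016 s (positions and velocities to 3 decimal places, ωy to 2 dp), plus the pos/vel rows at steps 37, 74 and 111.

State at t = 0.6016 s:
  obj    pos=(+0.904,-0.371) vel=(+2.580,-1.360) ωy=+38.36

Key-timestep trajectory:
   step    t(s)  obj.x    obj.z    obj.vx   obj.vz 
     37  0.1504   +0.176  +0.012  +0.645  -0.340
     74  0.3008   +0.322  -0.065  +1.290  -0.680
    111  0.4512   +0.564  -0.192  +1.935  -1.020


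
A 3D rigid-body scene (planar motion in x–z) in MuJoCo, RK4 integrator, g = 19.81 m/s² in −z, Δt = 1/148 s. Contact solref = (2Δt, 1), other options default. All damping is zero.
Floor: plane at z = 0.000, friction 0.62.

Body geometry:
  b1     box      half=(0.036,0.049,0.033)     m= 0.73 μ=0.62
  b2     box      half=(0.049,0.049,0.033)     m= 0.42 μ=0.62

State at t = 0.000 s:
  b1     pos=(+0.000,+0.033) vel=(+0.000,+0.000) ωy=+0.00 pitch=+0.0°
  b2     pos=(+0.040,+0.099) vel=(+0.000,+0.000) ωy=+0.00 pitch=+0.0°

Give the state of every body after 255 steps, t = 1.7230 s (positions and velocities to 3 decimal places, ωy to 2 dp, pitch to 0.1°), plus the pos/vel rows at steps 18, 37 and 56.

State at t = 1.7230 s:
  b1     pos=(+0.000,+0.033) vel=(+0.000,+0.000) ωy=+0.00 pitch=+0.0°
  b2     pos=(+0.086,+0.049) vel=(+0.000,+0.000) ωy=+0.00 pitch=+90.0°

Key-timestep trajectory:
   step    t(s)  b1.x    b1.z    b1.vx   b1.vz   b2.x    b2.z    b2.vx   b2.vz 
     18  0.1216   +0.000  +0.033  -0.001  +0.000   +0.051  +0.095  +0.236  -0.114
     37  0.2500   +0.000  +0.033  +0.000  +0.000   +0.094  +0.052  +0.139  +0.153
     56  0.3784   +0.000  +0.033  +0.000  +0.000   +0.083  +0.050  +0.045  +0.034


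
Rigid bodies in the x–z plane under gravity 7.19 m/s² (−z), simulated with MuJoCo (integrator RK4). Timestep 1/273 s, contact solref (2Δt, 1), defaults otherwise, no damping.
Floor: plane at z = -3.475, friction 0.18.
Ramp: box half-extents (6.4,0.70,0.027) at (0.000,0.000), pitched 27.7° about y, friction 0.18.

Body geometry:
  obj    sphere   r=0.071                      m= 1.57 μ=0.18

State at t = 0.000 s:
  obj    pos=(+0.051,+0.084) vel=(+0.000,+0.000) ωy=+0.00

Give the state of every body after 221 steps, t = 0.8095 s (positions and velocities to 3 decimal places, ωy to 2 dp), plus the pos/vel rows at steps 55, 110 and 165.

State at t = 0.8095 s:
  obj    pos=(+0.744,-0.280) vel=(+1.711,-0.898) ωy=+27.21

Key-timestep trajectory:
   step    t(s)  obj.x    obj.z    obj.vx   obj.vz 
     55  0.2015   +0.094  +0.061  +0.426  -0.224
    110  0.4029   +0.223  -0.006  +0.852  -0.447
    165  0.6044   +0.437  -0.119  +1.278  -0.671


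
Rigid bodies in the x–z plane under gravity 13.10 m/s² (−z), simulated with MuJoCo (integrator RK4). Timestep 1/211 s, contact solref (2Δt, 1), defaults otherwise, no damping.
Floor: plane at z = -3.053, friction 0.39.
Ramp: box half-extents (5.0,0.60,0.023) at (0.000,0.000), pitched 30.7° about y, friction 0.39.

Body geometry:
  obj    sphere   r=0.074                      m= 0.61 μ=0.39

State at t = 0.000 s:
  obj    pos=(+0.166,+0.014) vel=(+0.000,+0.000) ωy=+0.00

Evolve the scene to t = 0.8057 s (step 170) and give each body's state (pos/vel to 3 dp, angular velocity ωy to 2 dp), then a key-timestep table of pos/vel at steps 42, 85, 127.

State at t = 0.8057 s:
  obj    pos=(+1.499,-0.778) vel=(+3.310,-1.965) ωy=+52.00

Key-timestep trajectory:
   step    t(s)  obj.x    obj.z    obj.vx   obj.vz 
     42  0.1991   +0.248  -0.034  +0.818  -0.486
     85  0.4028   +0.499  -0.184  +1.655  -0.983
    127  0.6019   +0.910  -0.428  +2.473  -1.468


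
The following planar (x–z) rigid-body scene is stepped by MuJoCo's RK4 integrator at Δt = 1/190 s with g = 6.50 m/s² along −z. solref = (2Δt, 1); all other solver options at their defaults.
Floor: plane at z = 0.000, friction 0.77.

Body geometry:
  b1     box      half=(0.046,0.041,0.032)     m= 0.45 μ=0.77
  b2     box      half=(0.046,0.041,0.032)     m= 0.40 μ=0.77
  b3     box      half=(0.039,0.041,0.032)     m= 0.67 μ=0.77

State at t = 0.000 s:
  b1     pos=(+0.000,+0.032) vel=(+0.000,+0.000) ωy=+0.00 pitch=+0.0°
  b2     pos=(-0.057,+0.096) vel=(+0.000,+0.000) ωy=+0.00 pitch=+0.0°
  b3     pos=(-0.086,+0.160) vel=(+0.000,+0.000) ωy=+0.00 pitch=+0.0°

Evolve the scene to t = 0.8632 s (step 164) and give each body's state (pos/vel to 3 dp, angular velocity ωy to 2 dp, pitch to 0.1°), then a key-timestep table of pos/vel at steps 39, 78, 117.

State at t = 0.8632 s:
  b1     pos=(+0.000,+0.032) vel=(+0.000,+0.000) ωy=+0.00 pitch=+0.0°
  b2     pos=(-0.098,+0.046) vel=(+0.000,+0.000) ωy=+0.00 pitch=-90.0°
  b3     pos=(-0.261,+0.032) vel=(+0.000,+0.000) ωy=+0.00 pitch=+180.0°

Key-timestep trajectory:
   step    t(s)  b1.x    b1.z    b1.vx   b1.vz   b2.x    b2.z    b2.vx   b2.vz   b3.x    b3.z    b3.vx   b3.vz 
     39  0.2053   +0.000  +0.032  +0.000  +0.000   -0.073  +0.084  -0.150  -0.191   -0.133  +0.121  -0.407  -0.572
     78  0.4105   +0.000  +0.032  +0.000  +0.000   -0.112  +0.053  -0.079  +0.027   -0.213  +0.050  -0.258  +0.036
    117  0.6158   +0.000  +0.032  +0.000  +0.000   -0.098  +0.046  +0.221  -0.158   -0.261  +0.032  +0.020  +0.015


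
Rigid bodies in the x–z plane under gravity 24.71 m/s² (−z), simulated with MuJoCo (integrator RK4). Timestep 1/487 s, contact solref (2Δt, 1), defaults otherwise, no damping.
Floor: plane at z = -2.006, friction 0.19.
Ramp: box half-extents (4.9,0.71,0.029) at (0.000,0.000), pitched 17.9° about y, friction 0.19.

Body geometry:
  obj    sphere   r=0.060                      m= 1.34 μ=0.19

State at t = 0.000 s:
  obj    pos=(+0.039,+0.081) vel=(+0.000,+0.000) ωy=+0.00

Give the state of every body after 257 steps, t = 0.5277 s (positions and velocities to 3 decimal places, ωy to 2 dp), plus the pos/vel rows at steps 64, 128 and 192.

State at t = 0.5277 s:
  obj    pos=(+0.758,-0.151) vel=(+2.724,-0.880) ωy=+47.71

Key-timestep trajectory:
   step    t(s)  obj.x    obj.z    obj.vx   obj.vz 
     64  0.1314   +0.084  +0.067  +0.679  -0.219
    128  0.2628   +0.217  +0.023  +1.357  -0.438
    192  0.3943   +0.440  -0.049  +2.035  -0.657


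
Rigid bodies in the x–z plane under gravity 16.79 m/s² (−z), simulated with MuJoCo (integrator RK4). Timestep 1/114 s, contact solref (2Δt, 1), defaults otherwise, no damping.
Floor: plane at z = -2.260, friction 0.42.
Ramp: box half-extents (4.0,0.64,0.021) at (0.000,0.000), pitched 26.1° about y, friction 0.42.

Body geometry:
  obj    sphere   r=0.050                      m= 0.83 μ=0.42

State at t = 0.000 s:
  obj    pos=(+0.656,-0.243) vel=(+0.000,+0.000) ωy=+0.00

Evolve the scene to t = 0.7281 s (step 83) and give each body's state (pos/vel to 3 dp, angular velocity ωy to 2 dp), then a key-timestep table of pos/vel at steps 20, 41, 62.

State at t = 0.7281 s:
  obj    pos=(+1.912,-0.858) vel=(+3.449,-1.690) ωy=+76.81

Key-timestep trajectory:
   step    t(s)  obj.x    obj.z    obj.vx   obj.vz 
     20  0.1754   +0.729  -0.278  +0.831  -0.407
     41  0.3596   +0.963  -0.393  +1.704  -0.835
     62  0.5439   +1.357  -0.586  +2.576  -1.262


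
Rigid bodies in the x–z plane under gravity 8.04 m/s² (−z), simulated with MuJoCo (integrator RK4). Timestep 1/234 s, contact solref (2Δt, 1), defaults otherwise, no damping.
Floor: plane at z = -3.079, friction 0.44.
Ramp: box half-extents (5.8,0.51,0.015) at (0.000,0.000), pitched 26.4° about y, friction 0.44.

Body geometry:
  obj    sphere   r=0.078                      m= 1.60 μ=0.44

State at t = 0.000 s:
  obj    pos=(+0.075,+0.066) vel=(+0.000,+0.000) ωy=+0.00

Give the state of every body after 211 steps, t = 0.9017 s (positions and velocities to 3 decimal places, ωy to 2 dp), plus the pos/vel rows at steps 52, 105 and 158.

State at t = 0.9017 s:
  obj    pos=(+1.005,-0.395) vel=(+2.062,-1.024) ωy=+29.51

Key-timestep trajectory:
   step    t(s)  obj.x    obj.z    obj.vx   obj.vz 
     52  0.2222   +0.132  +0.038  +0.508  -0.252
    105  0.4487   +0.306  -0.048  +1.026  -0.509
    158  0.6752   +0.597  -0.192  +1.544  -0.767


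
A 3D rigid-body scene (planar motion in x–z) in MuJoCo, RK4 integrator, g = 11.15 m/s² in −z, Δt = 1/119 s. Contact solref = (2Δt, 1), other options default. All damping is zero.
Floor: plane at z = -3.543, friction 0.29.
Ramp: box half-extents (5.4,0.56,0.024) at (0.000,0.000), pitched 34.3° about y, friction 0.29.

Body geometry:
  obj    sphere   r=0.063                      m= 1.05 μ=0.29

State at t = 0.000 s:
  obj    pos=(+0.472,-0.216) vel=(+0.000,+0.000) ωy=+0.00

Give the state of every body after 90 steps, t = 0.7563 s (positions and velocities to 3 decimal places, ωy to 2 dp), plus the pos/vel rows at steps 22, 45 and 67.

State at t = 0.7563 s:
  obj    pos=(+1.532,-0.940) vel=(+2.804,-1.913) ωy=+53.85

Key-timestep trajectory:
   step    t(s)  obj.x    obj.z    obj.vx   obj.vz 
     22  0.1849   +0.535  -0.260  +0.686  -0.468
     45  0.3782   +0.737  -0.398  +1.402  -0.957
     67  0.5630   +1.060  -0.618  +2.088  -1.424


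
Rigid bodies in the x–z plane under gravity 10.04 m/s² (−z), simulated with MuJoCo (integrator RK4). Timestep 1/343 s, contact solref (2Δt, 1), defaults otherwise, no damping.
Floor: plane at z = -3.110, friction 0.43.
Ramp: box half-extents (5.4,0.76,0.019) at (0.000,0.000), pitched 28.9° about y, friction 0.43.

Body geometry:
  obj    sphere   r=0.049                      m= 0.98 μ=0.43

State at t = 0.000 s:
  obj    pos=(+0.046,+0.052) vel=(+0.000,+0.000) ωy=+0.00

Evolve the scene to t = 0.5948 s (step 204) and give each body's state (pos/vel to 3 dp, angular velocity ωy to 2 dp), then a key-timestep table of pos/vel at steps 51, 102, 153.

State at t = 0.5948 s:
  obj    pos=(+0.583,-0.244) vel=(+1.805,-0.996) ωy=+42.06

Key-timestep trajectory:
   step    t(s)  obj.x    obj.z    obj.vx   obj.vz 
     51  0.1487   +0.080  +0.034  +0.451  -0.249
    102  0.2974   +0.180  -0.022  +0.902  -0.498
    153  0.4461   +0.348  -0.114  +1.354  -0.747


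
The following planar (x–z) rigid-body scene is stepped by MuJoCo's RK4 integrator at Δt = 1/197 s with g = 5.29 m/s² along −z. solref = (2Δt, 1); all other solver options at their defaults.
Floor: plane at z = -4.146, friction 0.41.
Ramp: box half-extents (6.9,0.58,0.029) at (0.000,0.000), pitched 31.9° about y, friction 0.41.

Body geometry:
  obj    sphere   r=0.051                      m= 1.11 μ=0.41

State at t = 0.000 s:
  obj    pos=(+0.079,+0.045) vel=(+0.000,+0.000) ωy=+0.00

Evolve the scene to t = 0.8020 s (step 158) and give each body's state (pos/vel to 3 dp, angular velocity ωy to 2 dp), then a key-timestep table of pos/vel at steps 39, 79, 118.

State at t = 0.8020 s:
  obj    pos=(+0.624,-0.294) vel=(+1.360,-0.846) ωy=+31.39

Key-timestep trajectory:
   step    t(s)  obj.x    obj.z    obj.vx   obj.vz 
     39  0.1980   +0.112  +0.024  +0.336  -0.209
     79  0.4010   +0.215  -0.040  +0.680  -0.423
    118  0.5990   +0.383  -0.144  +1.015  -0.632


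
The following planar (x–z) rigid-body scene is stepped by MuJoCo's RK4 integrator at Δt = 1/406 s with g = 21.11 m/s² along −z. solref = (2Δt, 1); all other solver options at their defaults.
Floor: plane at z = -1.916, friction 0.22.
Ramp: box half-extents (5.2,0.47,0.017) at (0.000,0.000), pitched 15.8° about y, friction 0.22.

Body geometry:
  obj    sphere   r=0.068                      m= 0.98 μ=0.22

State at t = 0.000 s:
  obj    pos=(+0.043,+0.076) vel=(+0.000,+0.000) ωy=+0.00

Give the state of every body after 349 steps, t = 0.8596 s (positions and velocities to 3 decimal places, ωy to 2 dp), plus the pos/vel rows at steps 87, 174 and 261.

State at t = 0.8596 s:
  obj    pos=(+1.503,-0.337) vel=(+3.396,-0.961) ωy=+51.90

Key-timestep trajectory:
   step    t(s)  obj.x    obj.z    obj.vx   obj.vz 
     87  0.2143   +0.134  +0.050  +0.847  -0.240
    174  0.4286   +0.406  -0.027  +1.693  -0.479
    261  0.6429   +0.859  -0.155  +2.540  -0.719


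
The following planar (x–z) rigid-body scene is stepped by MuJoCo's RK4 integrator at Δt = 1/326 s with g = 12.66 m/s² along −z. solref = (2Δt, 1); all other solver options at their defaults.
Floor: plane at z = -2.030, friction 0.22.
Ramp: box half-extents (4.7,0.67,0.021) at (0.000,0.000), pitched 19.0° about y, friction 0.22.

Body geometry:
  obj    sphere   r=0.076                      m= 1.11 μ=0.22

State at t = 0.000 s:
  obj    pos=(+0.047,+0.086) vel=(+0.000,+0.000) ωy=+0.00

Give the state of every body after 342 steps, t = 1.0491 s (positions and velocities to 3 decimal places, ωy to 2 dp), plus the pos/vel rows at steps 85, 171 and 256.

State at t = 1.0491 s:
  obj    pos=(+1.579,-0.441) vel=(+2.920,-1.006) ωy=+40.63

Key-timestep trajectory:
   step    t(s)  obj.x    obj.z    obj.vx   obj.vz 
     85  0.2607   +0.142  +0.054  +0.726  -0.250
    171  0.5245   +0.430  -0.046  +1.460  -0.503
    256  0.7853   +0.905  -0.209  +2.186  -0.753


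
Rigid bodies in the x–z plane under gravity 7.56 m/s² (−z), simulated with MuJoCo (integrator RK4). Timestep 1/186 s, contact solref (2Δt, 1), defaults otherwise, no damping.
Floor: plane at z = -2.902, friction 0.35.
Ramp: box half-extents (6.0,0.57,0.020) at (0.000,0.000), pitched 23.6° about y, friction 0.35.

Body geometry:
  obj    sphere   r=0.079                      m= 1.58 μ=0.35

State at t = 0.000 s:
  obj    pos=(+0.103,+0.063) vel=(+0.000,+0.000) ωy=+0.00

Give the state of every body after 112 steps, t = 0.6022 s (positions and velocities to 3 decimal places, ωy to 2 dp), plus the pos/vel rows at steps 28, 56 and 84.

State at t = 0.6022 s:
  obj    pos=(+0.462,-0.094) vel=(+1.193,-0.521) ωy=+16.47

Key-timestep trajectory:
   step    t(s)  obj.x    obj.z    obj.vx   obj.vz 
     28  0.1505   +0.125  +0.053  +0.298  -0.130
     56  0.3011   +0.193  +0.024  +0.597  -0.261
     84  0.4516   +0.305  -0.025  +0.895  -0.391


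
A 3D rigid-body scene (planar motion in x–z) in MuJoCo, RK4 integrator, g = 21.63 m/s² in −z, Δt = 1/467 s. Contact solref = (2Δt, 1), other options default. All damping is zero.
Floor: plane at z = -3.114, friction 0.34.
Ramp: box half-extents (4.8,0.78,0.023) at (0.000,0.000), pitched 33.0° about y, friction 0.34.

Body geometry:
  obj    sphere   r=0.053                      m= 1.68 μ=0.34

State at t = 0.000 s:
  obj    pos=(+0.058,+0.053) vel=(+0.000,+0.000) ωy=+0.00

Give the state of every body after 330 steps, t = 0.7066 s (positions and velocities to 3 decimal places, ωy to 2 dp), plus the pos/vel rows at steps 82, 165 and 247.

State at t = 0.7066 s:
  obj    pos=(+1.820,-1.091) vel=(+4.987,-3.239) ωy=+112.18

Key-timestep trajectory:
   step    t(s)  obj.x    obj.z    obj.vx   obj.vz 
     82  0.1756   +0.167  -0.018  +1.239  -0.805
    165  0.3533   +0.499  -0.233  +2.494  -1.619
    247  0.5289   +1.045  -0.588  +3.733  -2.424


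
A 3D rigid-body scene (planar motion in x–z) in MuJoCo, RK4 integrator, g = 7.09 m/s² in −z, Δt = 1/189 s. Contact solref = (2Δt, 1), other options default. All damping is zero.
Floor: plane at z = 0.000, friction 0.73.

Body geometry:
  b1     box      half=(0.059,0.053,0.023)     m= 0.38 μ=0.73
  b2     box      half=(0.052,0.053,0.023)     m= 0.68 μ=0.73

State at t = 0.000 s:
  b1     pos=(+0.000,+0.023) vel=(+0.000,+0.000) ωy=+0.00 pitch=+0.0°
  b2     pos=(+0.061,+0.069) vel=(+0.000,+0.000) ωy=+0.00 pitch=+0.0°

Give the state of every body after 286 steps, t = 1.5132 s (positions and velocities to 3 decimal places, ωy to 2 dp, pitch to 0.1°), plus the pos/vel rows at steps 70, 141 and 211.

State at t = 1.5132 s:
  b1     pos=(+0.000,+0.023) vel=(+0.000,+0.000) ωy=+0.00 pitch=+0.0°
  b2     pos=(+0.111,+0.052) vel=(+0.000,+0.000) ωy=+0.00 pitch=+90.0°

Key-timestep trajectory:
   step    t(s)  b1.x    b1.z    b1.vx   b1.vz   b2.x    b2.z    b2.vx   b2.vz 
     70  0.3704   +0.000  +0.023  +0.000  +0.000   +0.089  +0.057  +0.178  +0.013
    141  0.7460   +0.000  +0.023  +0.000  +0.000   +0.126  +0.056  -0.044  -0.006
    211  1.1164   +0.000  +0.023  +0.000  +0.000   +0.114  +0.053  +0.028  +0.014


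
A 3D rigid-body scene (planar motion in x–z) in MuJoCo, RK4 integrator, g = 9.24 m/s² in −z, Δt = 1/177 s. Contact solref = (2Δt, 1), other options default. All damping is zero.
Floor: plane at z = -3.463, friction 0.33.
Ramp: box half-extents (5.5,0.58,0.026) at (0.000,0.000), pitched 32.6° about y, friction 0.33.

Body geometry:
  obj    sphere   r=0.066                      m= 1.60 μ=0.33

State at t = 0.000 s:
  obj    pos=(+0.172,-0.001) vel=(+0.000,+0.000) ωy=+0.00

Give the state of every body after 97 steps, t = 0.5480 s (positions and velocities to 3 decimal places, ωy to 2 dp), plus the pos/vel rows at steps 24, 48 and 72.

State at t = 0.5480 s:
  obj    pos=(+0.622,-0.289) vel=(+1.642,-1.050) ωy=+29.51

Key-timestep trajectory:
   step    t(s)  obj.x    obj.z    obj.vx   obj.vz 
     24  0.1356   +0.200  -0.018  +0.406  -0.260
     48  0.2712   +0.282  -0.071  +0.813  -0.520
     72  0.4068   +0.420  -0.159  +1.219  -0.779


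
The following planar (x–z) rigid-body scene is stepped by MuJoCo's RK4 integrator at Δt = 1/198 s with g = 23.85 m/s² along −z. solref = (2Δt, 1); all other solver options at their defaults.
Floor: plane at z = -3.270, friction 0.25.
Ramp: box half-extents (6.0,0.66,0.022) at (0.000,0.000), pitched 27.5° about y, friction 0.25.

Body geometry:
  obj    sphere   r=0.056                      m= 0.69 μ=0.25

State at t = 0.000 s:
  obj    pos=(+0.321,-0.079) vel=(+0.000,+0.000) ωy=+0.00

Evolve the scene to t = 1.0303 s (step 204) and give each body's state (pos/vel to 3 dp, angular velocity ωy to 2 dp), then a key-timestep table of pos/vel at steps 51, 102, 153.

State at t = 1.0303 s:
  obj    pos=(+4.025,-2.007) vel=(+7.189,-3.742) ωy=+144.69

Key-timestep trajectory:
   step    t(s)  obj.x    obj.z    obj.vx   obj.vz 
     51  0.2576   +0.553  -0.200  +1.798  -0.936
    102  0.5152   +1.247  -0.561  +3.595  -1.871
    153  0.7727   +2.404  -1.164  +5.392  -2.807


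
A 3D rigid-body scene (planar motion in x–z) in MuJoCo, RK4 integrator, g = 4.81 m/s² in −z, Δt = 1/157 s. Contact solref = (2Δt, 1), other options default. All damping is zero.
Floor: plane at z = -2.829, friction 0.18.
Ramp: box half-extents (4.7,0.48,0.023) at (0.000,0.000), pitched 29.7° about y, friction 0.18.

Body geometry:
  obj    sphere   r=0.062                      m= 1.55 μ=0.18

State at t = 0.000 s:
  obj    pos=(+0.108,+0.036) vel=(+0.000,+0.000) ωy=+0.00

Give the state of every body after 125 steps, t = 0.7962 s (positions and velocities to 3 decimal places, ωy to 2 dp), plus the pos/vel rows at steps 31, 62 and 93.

State at t = 0.7962 s:
  obj    pos=(+0.577,-0.231) vel=(+1.177,-0.672) ωy=+21.85

Key-timestep trajectory:
   step    t(s)  obj.x    obj.z    obj.vx   obj.vz 
     31  0.1975   +0.137  +0.020  +0.292  -0.167
     62  0.3949   +0.223  -0.030  +0.584  -0.333
     93  0.5924   +0.368  -0.112  +0.876  -0.500


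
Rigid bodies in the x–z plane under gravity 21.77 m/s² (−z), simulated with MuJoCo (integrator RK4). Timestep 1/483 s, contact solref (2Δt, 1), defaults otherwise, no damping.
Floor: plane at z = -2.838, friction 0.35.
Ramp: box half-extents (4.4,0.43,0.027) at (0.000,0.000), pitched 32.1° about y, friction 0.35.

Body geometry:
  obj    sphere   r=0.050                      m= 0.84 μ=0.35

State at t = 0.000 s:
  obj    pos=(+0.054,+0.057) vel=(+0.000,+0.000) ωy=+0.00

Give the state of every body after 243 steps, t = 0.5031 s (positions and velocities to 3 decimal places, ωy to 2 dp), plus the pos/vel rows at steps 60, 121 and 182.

State at t = 0.5031 s:
  obj    pos=(+0.940,-0.499) vel=(+3.522,-2.209) ωy=+83.13

Key-timestep trajectory:
   step    t(s)  obj.x    obj.z    obj.vx   obj.vz 
     60  0.1242   +0.108  +0.023  +0.870  -0.546
    121  0.2505   +0.274  -0.081  +1.754  -1.100
    182  0.3768   +0.551  -0.255  +2.638  -1.655


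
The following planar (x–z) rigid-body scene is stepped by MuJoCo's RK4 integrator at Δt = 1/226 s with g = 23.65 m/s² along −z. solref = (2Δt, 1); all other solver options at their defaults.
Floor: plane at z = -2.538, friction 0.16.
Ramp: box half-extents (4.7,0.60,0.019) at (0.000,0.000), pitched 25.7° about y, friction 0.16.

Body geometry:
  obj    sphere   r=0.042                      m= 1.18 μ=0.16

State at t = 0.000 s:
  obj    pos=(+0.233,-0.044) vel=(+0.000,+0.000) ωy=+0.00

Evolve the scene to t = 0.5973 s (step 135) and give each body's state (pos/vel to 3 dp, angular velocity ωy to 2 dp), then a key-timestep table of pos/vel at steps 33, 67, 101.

State at t = 0.5973 s:
  obj    pos=(+1.411,-0.611) vel=(+3.944,-1.898) ωy=+104.14

Key-timestep trajectory:
   step    t(s)  obj.x    obj.z    obj.vx   obj.vz 
     33  0.1460   +0.303  -0.078  +0.964  -0.464
     67  0.2965   +0.523  -0.184  +1.957  -0.942
    101  0.4469   +0.892  -0.362  +2.950  -1.420


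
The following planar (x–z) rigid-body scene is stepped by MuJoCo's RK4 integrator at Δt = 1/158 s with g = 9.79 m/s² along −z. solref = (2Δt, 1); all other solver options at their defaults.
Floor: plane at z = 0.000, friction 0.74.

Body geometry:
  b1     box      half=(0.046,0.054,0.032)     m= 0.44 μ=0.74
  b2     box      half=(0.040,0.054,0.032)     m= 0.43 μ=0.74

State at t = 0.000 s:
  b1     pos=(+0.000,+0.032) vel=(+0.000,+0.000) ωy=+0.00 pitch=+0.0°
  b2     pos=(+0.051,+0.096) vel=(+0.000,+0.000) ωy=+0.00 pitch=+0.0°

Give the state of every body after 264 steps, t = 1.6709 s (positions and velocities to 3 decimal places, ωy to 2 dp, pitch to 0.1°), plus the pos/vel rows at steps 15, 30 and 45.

State at t = 1.6709 s:
  b1     pos=(+0.000,+0.032) vel=(+0.000,+0.000) ωy=+0.00 pitch=+0.0°
  b2     pos=(+0.088,+0.040) vel=(+0.000,+0.000) ωy=+0.00 pitch=+90.0°

Key-timestep trajectory:
   step    t(s)  b1.x    b1.z    b1.vx   b1.vz   b2.x    b2.z    b2.vx   b2.vz 
     15  0.0949   +0.000  +0.032  +0.000  +0.000   +0.055  +0.095  +0.094  -0.026
     30  0.1899   +0.000  +0.032  +0.000  +0.000   +0.071  +0.085  +0.233  -0.278
     45  0.2848   +0.000  +0.032  +0.000  +0.000   +0.090  +0.036  -0.056  +0.108


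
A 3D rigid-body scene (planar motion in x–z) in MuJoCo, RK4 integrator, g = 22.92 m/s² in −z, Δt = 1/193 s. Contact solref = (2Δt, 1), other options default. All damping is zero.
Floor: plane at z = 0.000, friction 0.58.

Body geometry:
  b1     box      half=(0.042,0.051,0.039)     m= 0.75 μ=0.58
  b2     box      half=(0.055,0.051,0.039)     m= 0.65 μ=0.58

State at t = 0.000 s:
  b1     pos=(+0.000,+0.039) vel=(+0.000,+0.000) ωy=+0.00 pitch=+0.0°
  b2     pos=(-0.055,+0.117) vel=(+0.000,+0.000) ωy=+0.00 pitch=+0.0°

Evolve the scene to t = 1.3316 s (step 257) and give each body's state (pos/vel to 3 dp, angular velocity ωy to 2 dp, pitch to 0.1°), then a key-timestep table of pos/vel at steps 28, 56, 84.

State at t = 1.3316 s:
  b1     pos=(+0.000,+0.039) vel=(+0.000,+0.000) ωy=+0.00 pitch=+0.0°
  b2     pos=(-0.108,+0.055) vel=(+0.000,+0.000) ωy=+0.00 pitch=-90.0°

Key-timestep trajectory:
   step    t(s)  b1.x    b1.z    b1.vx   b1.vz   b2.x    b2.z    b2.vx   b2.vz 
     28  0.1451   +0.000  +0.039  +0.000  +0.000   -0.092  +0.064  -0.468  -1.160
     56  0.2902   +0.000  +0.039  +0.000  +0.000   -0.135  +0.066  +0.022  -0.004
     84  0.4352   +0.000  +0.039  +0.000  +0.000   -0.104  +0.057  -0.013  +0.035


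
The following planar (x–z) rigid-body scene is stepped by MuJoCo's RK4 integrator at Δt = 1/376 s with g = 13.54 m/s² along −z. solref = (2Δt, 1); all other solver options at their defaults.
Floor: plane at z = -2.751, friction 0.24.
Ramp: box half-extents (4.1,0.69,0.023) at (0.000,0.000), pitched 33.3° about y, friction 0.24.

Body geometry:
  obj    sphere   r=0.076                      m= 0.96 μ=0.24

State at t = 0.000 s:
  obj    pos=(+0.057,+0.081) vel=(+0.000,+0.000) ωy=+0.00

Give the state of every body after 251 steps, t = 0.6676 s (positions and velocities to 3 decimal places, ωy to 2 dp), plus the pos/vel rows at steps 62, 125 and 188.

State at t = 0.6676 s:
  obj    pos=(+1.046,-0.569) vel=(+2.963,-1.946) ωy=+46.63

Key-timestep trajectory:
   step    t(s)  obj.x    obj.z    obj.vx   obj.vz 
     62  0.1649   +0.117  +0.041  +0.732  -0.481
    125  0.3324   +0.302  -0.080  +1.476  -0.969
    188  0.5000   +0.612  -0.283  +2.219  -1.458


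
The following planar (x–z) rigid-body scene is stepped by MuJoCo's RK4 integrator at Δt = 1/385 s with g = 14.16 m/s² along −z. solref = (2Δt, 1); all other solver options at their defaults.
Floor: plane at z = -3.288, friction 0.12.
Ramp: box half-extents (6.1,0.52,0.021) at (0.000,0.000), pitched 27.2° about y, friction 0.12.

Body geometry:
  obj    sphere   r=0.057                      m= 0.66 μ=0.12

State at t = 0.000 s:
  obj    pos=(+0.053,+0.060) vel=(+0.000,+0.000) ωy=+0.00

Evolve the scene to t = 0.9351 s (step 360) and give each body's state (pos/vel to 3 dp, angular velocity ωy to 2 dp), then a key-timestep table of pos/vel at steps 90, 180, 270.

State at t = 0.9351 s:
  obj    pos=(+1.984,-0.932) vel=(+4.130,-2.117) ωy=+61.90

Key-timestep trajectory:
   step    t(s)  obj.x    obj.z    obj.vx   obj.vz 
     90  0.2338   +0.174  -0.002  +1.034  -0.529
    180  0.4675   +0.536  -0.188  +2.063  -1.067
    270  0.7013   +1.140  -0.498  +3.094  -1.599


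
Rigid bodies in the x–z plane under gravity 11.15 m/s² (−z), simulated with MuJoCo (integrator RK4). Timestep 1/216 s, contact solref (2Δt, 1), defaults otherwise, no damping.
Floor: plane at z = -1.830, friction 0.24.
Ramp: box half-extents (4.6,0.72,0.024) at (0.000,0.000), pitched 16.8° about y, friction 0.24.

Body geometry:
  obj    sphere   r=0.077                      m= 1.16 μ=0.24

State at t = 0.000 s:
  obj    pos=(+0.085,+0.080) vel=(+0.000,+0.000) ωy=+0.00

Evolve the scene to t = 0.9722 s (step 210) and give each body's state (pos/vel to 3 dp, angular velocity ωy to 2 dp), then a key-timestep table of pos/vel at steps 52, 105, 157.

State at t = 0.9722 s:
  obj    pos=(+1.127,-0.235) vel=(+2.143,-0.647) ωy=+29.06

Key-timestep trajectory:
   step    t(s)  obj.x    obj.z    obj.vx   obj.vz 
     52  0.2407   +0.149  +0.061  +0.531  -0.160
    105  0.4861   +0.345  +0.001  +1.071  -0.323
    157  0.7269   +0.667  -0.096  +1.602  -0.484


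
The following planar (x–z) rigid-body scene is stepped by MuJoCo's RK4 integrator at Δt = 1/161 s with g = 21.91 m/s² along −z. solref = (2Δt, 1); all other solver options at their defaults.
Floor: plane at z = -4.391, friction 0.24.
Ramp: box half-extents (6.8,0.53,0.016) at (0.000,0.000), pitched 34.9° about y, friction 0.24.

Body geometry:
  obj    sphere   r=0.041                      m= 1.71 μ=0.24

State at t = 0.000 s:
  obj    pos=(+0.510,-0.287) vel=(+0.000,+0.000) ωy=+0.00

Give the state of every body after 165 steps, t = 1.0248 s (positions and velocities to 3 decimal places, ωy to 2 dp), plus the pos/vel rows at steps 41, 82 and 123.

State at t = 1.0248 s:
  obj    pos=(+4.367,-2.977) vel=(+7.527,-5.251) ωy=+223.73

Key-timestep trajectory:
   step    t(s)  obj.x    obj.z    obj.vx   obj.vz 
     41  0.2547   +0.749  -0.453  +1.871  -1.305
     82  0.5093   +1.463  -0.951  +3.741  -2.610
    123  0.7640   +2.654  -1.782  +5.611  -3.914


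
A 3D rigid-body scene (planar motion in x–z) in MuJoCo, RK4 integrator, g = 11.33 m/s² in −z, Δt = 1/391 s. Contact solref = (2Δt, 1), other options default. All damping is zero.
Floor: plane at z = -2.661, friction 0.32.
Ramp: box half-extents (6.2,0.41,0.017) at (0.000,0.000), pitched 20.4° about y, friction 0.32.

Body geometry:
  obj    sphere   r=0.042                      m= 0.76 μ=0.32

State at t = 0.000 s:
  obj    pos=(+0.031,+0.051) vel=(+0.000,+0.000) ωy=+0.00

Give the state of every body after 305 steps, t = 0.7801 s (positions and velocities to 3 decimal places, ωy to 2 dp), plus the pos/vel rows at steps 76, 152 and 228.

State at t = 0.7801 s:
  obj    pos=(+0.836,-0.248) vel=(+2.062,-0.767) ωy=+52.39

Key-timestep trajectory:
   step    t(s)  obj.x    obj.z    obj.vx   obj.vz 
     76  0.1944   +0.081  +0.033  +0.514  -0.191
    152  0.3887   +0.231  -0.023  +1.028  -0.382
    228  0.5831   +0.481  -0.116  +1.542  -0.573


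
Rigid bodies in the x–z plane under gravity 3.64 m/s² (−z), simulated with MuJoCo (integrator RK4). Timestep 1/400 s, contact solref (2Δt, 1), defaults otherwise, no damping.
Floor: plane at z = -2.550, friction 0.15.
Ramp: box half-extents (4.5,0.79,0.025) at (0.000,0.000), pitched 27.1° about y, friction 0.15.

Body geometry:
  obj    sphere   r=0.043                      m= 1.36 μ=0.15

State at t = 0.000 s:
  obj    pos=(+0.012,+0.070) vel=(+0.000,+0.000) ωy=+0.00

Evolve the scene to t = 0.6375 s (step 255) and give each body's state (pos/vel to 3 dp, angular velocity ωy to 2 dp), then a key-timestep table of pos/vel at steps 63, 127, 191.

State at t = 0.6375 s:
  obj    pos=(+0.227,-0.040) vel=(+0.672,-0.344) ωy=+17.56

Key-timestep trajectory:
   step    t(s)  obj.x    obj.z    obj.vx   obj.vz 
     63  0.1575   +0.025  +0.063  +0.167  -0.084
    127  0.3175   +0.065  +0.043  +0.335  -0.171
    191  0.4775   +0.133  +0.009  +0.504  -0.258


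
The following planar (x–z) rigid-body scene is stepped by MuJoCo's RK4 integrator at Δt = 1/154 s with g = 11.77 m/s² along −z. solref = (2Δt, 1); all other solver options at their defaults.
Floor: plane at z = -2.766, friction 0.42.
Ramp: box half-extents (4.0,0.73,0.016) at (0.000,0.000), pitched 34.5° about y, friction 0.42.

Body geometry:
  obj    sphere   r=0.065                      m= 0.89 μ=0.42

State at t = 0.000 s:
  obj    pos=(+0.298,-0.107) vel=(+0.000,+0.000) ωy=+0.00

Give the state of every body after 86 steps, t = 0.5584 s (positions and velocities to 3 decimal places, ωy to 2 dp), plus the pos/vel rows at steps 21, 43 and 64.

State at t = 0.5584 s:
  obj    pos=(+0.910,-0.527) vel=(+2.192,-1.506) ωy=+40.90

Key-timestep trajectory:
   step    t(s)  obj.x    obj.z    obj.vx   obj.vz 
     21  0.1364   +0.335  -0.132  +0.535  -0.368
     43  0.2792   +0.451  -0.212  +1.096  -0.753
     64  0.4156   +0.637  -0.340  +1.631  -1.121


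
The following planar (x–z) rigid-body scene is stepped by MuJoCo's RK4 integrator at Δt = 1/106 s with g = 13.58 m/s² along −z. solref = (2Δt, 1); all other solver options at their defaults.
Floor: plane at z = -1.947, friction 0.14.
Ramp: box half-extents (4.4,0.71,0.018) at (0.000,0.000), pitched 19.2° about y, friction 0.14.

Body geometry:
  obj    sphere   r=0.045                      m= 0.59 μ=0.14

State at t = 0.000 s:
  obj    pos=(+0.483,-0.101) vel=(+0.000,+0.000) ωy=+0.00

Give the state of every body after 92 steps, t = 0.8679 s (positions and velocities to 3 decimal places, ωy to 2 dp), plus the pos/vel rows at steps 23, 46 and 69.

State at t = 0.8679 s:
  obj    pos=(+1.618,-0.497) vel=(+2.615,-0.911) ωy=+61.49

Key-timestep trajectory:
   step    t(s)  obj.x    obj.z    obj.vx   obj.vz 
     23  0.2170   +0.554  -0.126  +0.654  -0.228
     46  0.4340   +0.767  -0.200  +1.308  -0.455
     69  0.6509   +1.121  -0.324  +1.961  -0.683


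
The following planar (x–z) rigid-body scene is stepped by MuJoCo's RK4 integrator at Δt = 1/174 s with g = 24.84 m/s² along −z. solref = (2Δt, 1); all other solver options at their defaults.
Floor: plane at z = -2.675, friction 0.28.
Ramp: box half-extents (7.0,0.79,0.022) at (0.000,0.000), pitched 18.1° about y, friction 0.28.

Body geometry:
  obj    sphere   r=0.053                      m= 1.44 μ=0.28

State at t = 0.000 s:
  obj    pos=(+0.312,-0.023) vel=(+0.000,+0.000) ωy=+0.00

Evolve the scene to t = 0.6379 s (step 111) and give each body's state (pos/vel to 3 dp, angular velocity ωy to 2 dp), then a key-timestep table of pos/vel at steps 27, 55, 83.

State at t = 0.6379 s:
  obj    pos=(+1.378,-0.372) vel=(+3.342,-1.092) ωy=+66.33

Key-timestep trajectory:
   step    t(s)  obj.x    obj.z    obj.vx   obj.vz 
     27  0.1552   +0.375  -0.044  +0.813  -0.266
     55  0.3161   +0.574  -0.109  +1.656  -0.541
     83  0.4770   +0.908  -0.218  +2.499  -0.817


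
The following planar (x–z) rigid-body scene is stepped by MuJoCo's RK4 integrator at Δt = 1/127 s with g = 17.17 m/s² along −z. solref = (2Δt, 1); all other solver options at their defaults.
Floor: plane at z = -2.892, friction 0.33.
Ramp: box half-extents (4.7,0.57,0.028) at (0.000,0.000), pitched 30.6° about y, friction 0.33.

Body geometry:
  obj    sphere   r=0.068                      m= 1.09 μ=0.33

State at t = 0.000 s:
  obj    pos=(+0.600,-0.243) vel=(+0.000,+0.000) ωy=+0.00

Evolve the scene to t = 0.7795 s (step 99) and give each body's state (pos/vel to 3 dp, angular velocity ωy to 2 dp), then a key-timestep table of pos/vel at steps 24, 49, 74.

State at t = 0.7795 s:
  obj    pos=(+2.233,-1.209) vel=(+4.189,-2.477) ωy=+71.54

Key-timestep trajectory:
   step    t(s)  obj.x    obj.z    obj.vx   obj.vz 
     24  0.1890   +0.696  -0.300  +1.016  -0.601
     49  0.3858   +1.000  -0.480  +2.073  -1.226
     74  0.5827   +1.512  -0.783  +3.131  -1.852


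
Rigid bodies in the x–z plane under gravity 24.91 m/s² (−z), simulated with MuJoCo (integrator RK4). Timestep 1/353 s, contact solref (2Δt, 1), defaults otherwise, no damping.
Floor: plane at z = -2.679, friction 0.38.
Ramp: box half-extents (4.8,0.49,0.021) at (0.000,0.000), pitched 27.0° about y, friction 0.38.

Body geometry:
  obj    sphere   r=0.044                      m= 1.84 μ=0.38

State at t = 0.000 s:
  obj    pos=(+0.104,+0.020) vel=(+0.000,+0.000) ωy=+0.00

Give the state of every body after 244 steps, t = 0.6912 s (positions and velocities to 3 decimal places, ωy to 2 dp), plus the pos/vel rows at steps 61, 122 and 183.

State at t = 0.6912 s:
  obj    pos=(+1.823,-0.856) vel=(+4.975,-2.535) ωy=+126.88

Key-timestep trajectory:
   step    t(s)  obj.x    obj.z    obj.vx   obj.vz 
     61  0.1728   +0.211  -0.035  +1.244  -0.634
    122  0.3456   +0.534  -0.199  +2.488  -1.268
    183  0.5184   +1.071  -0.473  +3.731  -1.901


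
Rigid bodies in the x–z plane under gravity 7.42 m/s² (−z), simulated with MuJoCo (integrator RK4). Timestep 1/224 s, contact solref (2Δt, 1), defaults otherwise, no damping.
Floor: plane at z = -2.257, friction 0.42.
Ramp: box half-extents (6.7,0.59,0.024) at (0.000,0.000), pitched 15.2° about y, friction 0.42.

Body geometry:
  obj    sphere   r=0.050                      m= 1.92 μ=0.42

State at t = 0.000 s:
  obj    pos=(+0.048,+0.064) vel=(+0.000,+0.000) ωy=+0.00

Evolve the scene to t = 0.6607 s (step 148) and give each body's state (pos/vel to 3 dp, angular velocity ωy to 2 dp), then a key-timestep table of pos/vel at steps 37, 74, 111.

State at t = 0.6607 s:
  obj    pos=(+0.341,-0.016) vel=(+0.886,-0.241) ωy=+18.36

Key-timestep trajectory:
   step    t(s)  obj.x    obj.z    obj.vx   obj.vz 
     37  0.1652   +0.066  +0.059  +0.222  -0.060
     74  0.3304   +0.121  +0.044  +0.443  -0.120
    111  0.4955   +0.213  +0.019  +0.665  -0.181


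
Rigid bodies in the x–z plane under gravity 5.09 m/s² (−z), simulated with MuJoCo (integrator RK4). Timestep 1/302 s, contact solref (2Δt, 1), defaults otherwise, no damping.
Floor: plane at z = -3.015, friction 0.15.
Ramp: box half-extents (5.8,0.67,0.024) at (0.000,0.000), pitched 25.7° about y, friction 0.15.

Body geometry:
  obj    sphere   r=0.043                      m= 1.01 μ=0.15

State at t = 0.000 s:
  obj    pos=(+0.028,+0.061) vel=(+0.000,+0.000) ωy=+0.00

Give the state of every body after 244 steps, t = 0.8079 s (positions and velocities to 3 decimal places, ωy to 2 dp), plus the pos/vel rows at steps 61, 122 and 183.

State at t = 0.8079 s:
  obj    pos=(+0.492,-0.162) vel=(+1.148,-0.552) ωy=+29.62

Key-timestep trajectory:
   step    t(s)  obj.x    obj.z    obj.vx   obj.vz 
     61  0.2020   +0.057  +0.047  +0.287  -0.138
    122  0.4040   +0.144  +0.005  +0.574  -0.276
    183  0.6060   +0.289  -0.065  +0.861  -0.414


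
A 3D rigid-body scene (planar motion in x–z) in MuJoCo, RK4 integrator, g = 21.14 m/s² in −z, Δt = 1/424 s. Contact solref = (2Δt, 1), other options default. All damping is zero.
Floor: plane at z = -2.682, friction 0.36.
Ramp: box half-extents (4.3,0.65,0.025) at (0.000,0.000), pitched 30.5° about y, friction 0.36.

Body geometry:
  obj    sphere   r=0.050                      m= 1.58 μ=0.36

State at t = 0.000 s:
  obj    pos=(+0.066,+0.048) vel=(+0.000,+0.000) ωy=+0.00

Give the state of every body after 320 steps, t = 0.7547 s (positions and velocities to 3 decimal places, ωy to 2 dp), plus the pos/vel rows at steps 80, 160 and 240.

State at t = 0.7547 s:
  obj    pos=(+1.947,-1.060) vel=(+4.984,-2.936) ωy=+115.67

Key-timestep trajectory:
   step    t(s)  obj.x    obj.z    obj.vx   obj.vz 
     80  0.1887   +0.184  -0.021  +1.246  -0.734
    160  0.3774   +0.536  -0.229  +2.492  -1.468
    240  0.5660   +1.124  -0.575  +3.738  -2.202


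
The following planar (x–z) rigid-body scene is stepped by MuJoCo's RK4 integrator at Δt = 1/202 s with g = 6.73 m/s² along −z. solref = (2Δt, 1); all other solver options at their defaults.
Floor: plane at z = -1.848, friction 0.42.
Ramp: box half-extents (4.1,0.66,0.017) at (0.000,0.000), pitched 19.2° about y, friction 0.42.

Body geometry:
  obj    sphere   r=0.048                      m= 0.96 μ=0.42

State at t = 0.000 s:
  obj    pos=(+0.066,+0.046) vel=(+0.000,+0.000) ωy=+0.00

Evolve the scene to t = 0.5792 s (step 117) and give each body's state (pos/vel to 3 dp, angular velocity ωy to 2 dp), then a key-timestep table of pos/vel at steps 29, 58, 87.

State at t = 0.5792 s:
  obj    pos=(+0.316,-0.041) vel=(+0.865,-0.301) ωy=+19.07

Key-timestep trajectory:
   step    t(s)  obj.x    obj.z    obj.vx   obj.vz 
     29  0.1436   +0.081  +0.040  +0.214  -0.075
     58  0.2871   +0.128  +0.024  +0.429  -0.149
     87  0.4307   +0.204  -0.002  +0.643  -0.224


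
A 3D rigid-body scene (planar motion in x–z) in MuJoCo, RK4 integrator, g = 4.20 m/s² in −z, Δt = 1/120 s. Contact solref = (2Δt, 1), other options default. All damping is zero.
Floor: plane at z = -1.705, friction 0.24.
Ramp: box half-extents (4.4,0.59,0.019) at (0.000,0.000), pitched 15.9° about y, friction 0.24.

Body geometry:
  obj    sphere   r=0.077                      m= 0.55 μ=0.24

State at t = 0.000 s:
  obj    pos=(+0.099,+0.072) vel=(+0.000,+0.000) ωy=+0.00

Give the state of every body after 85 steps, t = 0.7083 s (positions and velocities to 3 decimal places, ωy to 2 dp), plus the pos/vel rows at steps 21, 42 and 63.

State at t = 0.7083 s:
  obj    pos=(+0.297,+0.015) vel=(+0.560,-0.160) ωy=+7.56

Key-timestep trajectory:
   step    t(s)  obj.x    obj.z    obj.vx   obj.vz 
     21  0.1750   +0.111  +0.068  +0.138  -0.039
     42  0.3500   +0.147  +0.058  +0.277  -0.079
     63  0.5250   +0.208  +0.041  +0.415  -0.118


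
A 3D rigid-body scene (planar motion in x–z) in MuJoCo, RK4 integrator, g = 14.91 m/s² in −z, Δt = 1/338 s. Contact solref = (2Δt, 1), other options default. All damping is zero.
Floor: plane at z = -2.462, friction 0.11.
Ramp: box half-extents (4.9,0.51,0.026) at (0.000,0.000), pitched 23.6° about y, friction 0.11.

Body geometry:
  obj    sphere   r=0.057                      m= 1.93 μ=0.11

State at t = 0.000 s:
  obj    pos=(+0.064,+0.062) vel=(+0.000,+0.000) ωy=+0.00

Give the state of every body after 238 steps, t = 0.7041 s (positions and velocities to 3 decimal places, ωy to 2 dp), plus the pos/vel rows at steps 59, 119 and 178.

State at t = 0.7041 s:
  obj    pos=(+1.081,-0.382) vel=(+2.886,-1.256) ωy=+46.30

Key-timestep trajectory:
   step    t(s)  obj.x    obj.z    obj.vx   obj.vz 
     59  0.1746   +0.127  +0.035  +0.716  -0.316
    119  0.3521   +0.319  -0.049  +1.437  -0.651
    178  0.5266   +0.633  -0.186  +2.157  -0.946
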